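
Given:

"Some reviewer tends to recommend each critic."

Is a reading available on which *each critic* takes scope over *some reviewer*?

Infinitival complements of raising predicates do not block QR; *each critic* and *some reviewer* are effectively clausemates.
With no island boundary between them, the object can take inverse scope over the subject via ordinary QR within the clause.

Yes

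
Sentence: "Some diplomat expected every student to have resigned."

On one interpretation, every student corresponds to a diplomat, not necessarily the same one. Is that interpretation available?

This is the *every student* > *some diplomat* reading.
This is an ECM construction: *every student* is the infinitival subject, Case-marked by the matrix verb, and the infinitive is transparent for QR.
Ordinary QR to a clause-peripheral position gives the wide-scope LF for the lower DP.
So *every student* > *some diplomat* is among the available readings.

Yes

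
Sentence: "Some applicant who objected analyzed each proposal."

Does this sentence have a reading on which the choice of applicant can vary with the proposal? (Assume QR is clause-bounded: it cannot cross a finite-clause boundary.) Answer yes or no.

That reading corresponds to *each proposal* > *some applicant*.
The relative clause *who objected* modifies *some applicant*, but *each proposal* is not inside that relative clause — it is an argument of the matrix verb.
No island intervenes, so both surface and inverse scope are derivable.
The sentence is scopally ambiguous between *some applicant* > *each proposal* and *each proposal* > *some applicant*.

Yes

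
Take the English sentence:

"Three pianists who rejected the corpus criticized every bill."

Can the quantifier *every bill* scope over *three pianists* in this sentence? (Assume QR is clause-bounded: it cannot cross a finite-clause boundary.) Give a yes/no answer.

Although the sentence contains a relative clause (*who rejected the corpus*), *every bill* is outside it, in the matrix VP.
Ordinary QR to a clause-peripheral position gives the wide-scope LF for the lower DP.
So *every bill* > *three pianists* is among the available readings.

Yes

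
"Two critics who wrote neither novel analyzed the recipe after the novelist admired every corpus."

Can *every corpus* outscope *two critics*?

No

*every corpus* sits inside the adjunct clause *after the novelist admired every corpus*.
Since the clause is an adjunct (not a complement), the Adjunct Condition blocks QR across its edge.
There is no licit LF on which *every corpus* c-commands *two critics*.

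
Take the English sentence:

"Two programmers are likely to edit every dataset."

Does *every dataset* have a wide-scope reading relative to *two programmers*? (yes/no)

Yes

Raising constructions are monoclausal for scope purposes; *every dataset* is not separated from *two programmers* by any island.
Nothing blocks QR of the lower DP to a position above the higher one, so inverse scope is available.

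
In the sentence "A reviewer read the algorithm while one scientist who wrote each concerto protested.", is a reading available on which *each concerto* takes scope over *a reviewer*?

No

*each concerto* sits inside the relative clause *who wrote each concerto*, which is itself inside the adjunct *while one scientist who wrote each concerto protested*.
The quantifier would have to escape first the RC and then the adjunct — two independent island violations.
*each concerto* is confined to the island and cannot take scope over *a reviewer*.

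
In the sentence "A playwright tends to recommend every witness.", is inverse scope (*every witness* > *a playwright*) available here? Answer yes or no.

Yes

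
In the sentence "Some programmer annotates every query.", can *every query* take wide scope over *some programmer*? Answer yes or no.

Both DPs are arguments of the same predicate; there is no clause or island boundary between them.
Clause-internal QR can adjoin the lower DP above the subject, yielding the inverse reading.

Yes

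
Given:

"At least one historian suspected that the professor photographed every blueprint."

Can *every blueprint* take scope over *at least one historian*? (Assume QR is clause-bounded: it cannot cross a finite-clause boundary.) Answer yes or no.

No

*every blueprint* sits inside the finite complement clause *that the professor photographed every blueprint*.
QR is clause-bounded, so the finite complement is a scope island for the embedded quantifier.
So *every blueprint* cannot raise high enough to outscope *at least one historian*; only the surface ordering *at least one historian* > *every blueprint* is available.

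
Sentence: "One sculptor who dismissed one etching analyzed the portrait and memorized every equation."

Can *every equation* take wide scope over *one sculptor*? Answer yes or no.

No

*every equation* sits inside one conjunct of the coordinate structure (*memorized every equation*).
The Coordinate Structure Constraint blocks movement (including QR) out of a single conjunct.
So the wide-scope reading for *every equation* is blocked.
(Only the surface reading survives: one fixed sculptor with respect to all the relevant equations.)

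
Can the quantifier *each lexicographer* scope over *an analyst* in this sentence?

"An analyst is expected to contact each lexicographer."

*each lexicographer* is the object of the infinitival complement of a raising predicate; raising infinitives are transparent for QR, so the two DPs are in effect clausemates.
Nothing blocks QR of the lower DP to a position above the higher one, so inverse scope is available.
So *each lexicographer* > *an analyst* is among the available readings.

Yes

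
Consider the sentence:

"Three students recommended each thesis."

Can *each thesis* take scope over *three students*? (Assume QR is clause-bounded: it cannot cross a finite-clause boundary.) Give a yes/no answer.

Yes

*each thesis* is the matrix object and *three students* the matrix subject; the two are clausemates.
Ordinary QR to a clause-peripheral position gives the wide-scope LF for the lower DP.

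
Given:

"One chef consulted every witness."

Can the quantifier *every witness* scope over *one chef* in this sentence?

Both DPs are arguments of the same predicate; there is no clause or island boundary between them.
Since no island is crossed, the inverse ordering is licensed alongside surface scope.
The sentence is scopally ambiguous between *one chef* > *every witness* and *every witness* > *one chef*.

Yes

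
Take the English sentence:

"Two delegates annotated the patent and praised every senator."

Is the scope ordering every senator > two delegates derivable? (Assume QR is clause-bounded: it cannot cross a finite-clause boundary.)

No

The target quantifier *every senator* is part of one conjunct of the coordinate structure (*praised every senator*).
QR out of a conjunct would have to apply non-ATB, which the CSC forbids.
The inverse ordering *every senator* > *two delegates* is therefore underivable.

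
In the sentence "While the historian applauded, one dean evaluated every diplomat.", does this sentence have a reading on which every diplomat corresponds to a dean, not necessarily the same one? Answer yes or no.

That reading corresponds to *every diplomat* > *one dean*.
*every diplomat* is a matrix argument; the adjunct is an island but the target quantifier is outside it.
Ordinary QR to a clause-peripheral position gives the wide-scope LF for the lower DP.
Both orderings are possible: *one dean* > *every diplomat* and *every diplomat* > *one dean*.

Yes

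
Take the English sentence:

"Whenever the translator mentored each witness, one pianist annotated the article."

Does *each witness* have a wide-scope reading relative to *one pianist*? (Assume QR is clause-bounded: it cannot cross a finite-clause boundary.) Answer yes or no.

No

*each witness* sits inside the adjunct clause *whenever the translator mentored each witness*.
Since the clause is an adjunct (not a complement), the Adjunct Condition blocks QR across its edge.
So the wide-scope reading for *each witness* is blocked.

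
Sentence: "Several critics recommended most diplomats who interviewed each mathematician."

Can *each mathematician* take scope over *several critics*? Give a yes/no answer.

No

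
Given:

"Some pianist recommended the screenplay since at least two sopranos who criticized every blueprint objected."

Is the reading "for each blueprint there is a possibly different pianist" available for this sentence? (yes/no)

No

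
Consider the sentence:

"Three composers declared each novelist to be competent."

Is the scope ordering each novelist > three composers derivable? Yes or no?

Yes

*each novelist* is the subject of an ECM infinitive — the infinitival complement of an ECM verb is not a scope island, so *each novelist* can raise into the matrix clause.
Nothing blocks QR of the lower DP to a position above the higher one, so inverse scope is available.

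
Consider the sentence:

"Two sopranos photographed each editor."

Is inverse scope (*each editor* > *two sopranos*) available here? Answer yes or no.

Yes

*two sopranos* and *each editor* are co-arguments of the matrix verb, with nothing but a clause-internal boundary between them.
Ordinary QR to a clause-peripheral position gives the wide-scope LF for the lower DP.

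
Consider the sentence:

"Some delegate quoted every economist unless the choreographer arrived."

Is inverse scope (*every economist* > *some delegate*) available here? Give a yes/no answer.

Yes

Although there is an adjunct clause, *every economist* is in the main clause, not inside the adjunct.
Clause-internal QR can adjoin the lower DP above the subject, yielding the inverse reading.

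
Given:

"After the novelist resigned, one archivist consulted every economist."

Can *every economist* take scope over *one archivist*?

Yes

*every economist* is a matrix argument; the adjunct is an island but the target quantifier is outside it.
Since no island is crossed, the inverse ordering is licensed alongside surface scope.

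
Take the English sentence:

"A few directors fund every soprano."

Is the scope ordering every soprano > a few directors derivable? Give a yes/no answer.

*every soprano* is the matrix object and *a few directors* the matrix subject; the two are clausemates.
No island intervenes, so both surface and inverse scope are derivable.

Yes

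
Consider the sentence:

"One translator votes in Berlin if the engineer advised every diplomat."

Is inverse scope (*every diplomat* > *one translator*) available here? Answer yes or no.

No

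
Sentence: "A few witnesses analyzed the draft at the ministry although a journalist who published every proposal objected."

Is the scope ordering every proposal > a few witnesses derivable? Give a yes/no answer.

The target quantifier *every proposal* is part of the relative clause *who published every proposal*, which is itself inside the adjunct *although a journalist who published every proposal objected*.
Nested islands: the RC island is itself inside an adjunct island, so wide scope is doubly excluded.
So *every proposal* cannot raise high enough to outscope *a few witnesses*; only the surface ordering *a few witnesses* > *every proposal* is available.

No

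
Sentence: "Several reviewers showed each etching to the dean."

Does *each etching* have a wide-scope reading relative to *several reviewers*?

Both DPs are arguments of the same predicate; there is no clause or island boundary between them.
Clause-internal QR can adjoin the lower DP above the subject, yielding the inverse reading.

Yes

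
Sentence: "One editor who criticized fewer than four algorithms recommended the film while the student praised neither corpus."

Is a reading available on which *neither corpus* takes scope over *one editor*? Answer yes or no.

No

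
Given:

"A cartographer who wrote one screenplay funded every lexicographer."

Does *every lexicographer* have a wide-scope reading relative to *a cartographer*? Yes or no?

*every lexicographer* is a matrix argument; only *a cartographer* is modified by the relative clause *who wrote one screenplay*, so the RC island is irrelevant to the target quantifier.
QR within a single clause is free, so the lower quantifier may take scope over the higher one.
So *every lexicographer* > *a cartographer* is among the available readings.

Yes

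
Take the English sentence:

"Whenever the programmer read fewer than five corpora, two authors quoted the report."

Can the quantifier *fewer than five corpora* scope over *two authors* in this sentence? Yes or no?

No

The DP *fewer than five corpora* is contained in the adjunct clause *whenever the programmer read fewer than five corpora*.
Adverbial clauses are not L-marked, so they are barriers for QR — the quantifier cannot escape the adjunct.
So *fewer than five corpora* cannot raise to a position above *two authors*.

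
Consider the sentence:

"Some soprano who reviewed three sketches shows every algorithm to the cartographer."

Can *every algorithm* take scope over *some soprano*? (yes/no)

Although the sentence contains a relative clause (*who reviewed three sketches*), *every algorithm* is outside it, in the matrix VP.
Ordinary QR to a clause-peripheral position gives the wide-scope LF for the lower DP.

Yes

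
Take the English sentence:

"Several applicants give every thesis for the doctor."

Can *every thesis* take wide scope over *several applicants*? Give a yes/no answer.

*several applicants* and *every thesis* are co-arguments of the matrix verb, with nothing but a clause-internal boundary between them.
Clause-internal QR can adjoin the lower DP above the subject, yielding the inverse reading.

Yes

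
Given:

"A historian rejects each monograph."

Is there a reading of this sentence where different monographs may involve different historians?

Yes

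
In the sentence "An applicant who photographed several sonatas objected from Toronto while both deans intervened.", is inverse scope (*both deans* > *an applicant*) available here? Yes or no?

Structurally, *both deans* is inside the adjunct clause *while both deans intervened*.
Adjunct clauses are scope islands: a quantifier inside an adjunct cannot raise into the matrix clause.
There is no licit LF on which *both deans* c-commands *an applicant*.

No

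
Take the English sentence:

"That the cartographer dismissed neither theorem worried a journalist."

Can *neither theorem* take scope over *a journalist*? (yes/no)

Structurally, *neither theorem* is inside the sentential subject *that the cartographer dismissed neither theorem*.
The subject-island constraint blocks QR out of a clausal subject.
So the wide-scope reading for *neither theorem* is blocked.

No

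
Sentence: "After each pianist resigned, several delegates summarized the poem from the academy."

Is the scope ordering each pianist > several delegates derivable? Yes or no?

*each pianist* is embedded in the adjunct clause *after each pianist resigned*.
Adjunct clauses are scope islands: a quantifier inside an adjunct cannot raise into the matrix clause.
*each pianist* is confined to the island and cannot take scope over *several delegates*.

No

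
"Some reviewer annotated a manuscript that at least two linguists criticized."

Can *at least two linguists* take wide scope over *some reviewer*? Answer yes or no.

No

*at least two linguists* is embedded in the relative clause *that at least two linguists criticized* modifying *a manuscript*.
Quantifiers inside a relative clause are trapped there; the RC boundary blocks QR.
So the wide-scope reading for *at least two linguists* is blocked.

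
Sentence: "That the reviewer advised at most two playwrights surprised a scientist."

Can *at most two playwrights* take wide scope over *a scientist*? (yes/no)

The target quantifier *at most two playwrights* is part of the sentential subject *that the reviewer advised at most two playwrights*.
Clausal subjects are scope islands; QR from inside the subject into the matrix is barred.
So *at most two playwrights* cannot raise to a position above *a scientist*.

No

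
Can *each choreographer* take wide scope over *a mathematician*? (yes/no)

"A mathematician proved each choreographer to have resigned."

ECM infinitives lack a CP barrier, so *each choreographer* can QR over the matrix subject *a mathematician*.
Ordinary QR to a clause-peripheral position gives the wide-scope LF for the lower DP.
Both orderings are possible: *a mathematician* > *each choreographer* and *each choreographer* > *a mathematician*.

Yes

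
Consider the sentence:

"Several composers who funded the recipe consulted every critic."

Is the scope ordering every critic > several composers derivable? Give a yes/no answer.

Yes

*every critic* sits in the matrix clause, not in the relative clause on *several composers*.
No island intervenes, so both surface and inverse scope are derivable.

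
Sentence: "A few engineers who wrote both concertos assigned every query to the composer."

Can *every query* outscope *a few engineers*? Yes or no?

Yes

Although the sentence contains a relative clause (*who wrote both concertos*), *every query* is outside it, in the matrix VP.
QR within a single clause is free, so the lower quantifier may take scope over the higher one.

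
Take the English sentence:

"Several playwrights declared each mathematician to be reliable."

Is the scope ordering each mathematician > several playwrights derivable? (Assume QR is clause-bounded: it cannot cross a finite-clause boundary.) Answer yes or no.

ECM infinitives lack a CP barrier, so *each mathematician* can QR over the matrix subject *several playwrights*.
No island intervenes, so both surface and inverse scope are derivable.
Both orderings are possible: *several playwrights* > *each mathematician* and *each mathematician* > *several playwrights*.

Yes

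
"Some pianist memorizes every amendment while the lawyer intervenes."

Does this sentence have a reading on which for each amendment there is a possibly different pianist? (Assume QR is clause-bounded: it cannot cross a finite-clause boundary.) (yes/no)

That reading corresponds to *every amendment* > *some pianist*.
The adjunct island is irrelevant here — *every amendment* and *some pianist* are both in the matrix clause.
QR within a single clause is free, so the lower quantifier may take scope over the higher one.
So *every amendment* > *some pianist* is among the available readings.

Yes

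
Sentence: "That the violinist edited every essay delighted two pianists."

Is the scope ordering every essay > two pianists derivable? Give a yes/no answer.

*every essay* occurs within the sentential subject *that the violinist edited every essay*.
Sentential subjects are islands: a quantifier inside the subject clause cannot raise over the matrix predicate.
The ordering *every essay* > *two pianists* is therefore underivable.

No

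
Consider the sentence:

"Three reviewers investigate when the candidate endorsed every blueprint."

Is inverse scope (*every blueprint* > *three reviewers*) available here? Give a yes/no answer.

The DP *every blueprint* is contained in the embedded question *when the candidate endorsed every blueprint*.
Embedded wh-clauses are opaque for QR, so the quantifier stays inside the question.
So the wide-scope reading for *every blueprint* is blocked.

No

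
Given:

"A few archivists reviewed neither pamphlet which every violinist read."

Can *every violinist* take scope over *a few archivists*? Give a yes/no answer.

No

The target quantifier *every violinist* is part of the relative clause *which every violinist read* modifying *neither pamphlet*.
Relative clauses are scope islands: a quantifier cannot QR out of a relative clause to take scope in the matrix clause.
The inverse ordering *every violinist* > *a few archivists* is therefore underivable.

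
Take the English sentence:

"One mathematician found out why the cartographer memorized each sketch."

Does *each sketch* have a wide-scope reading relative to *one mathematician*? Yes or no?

The DP *each sketch* is contained in the embedded question *why the cartographer memorized each sketch*.
The wh-island constraint blocks QR out of an embedded interrogative.
*each sketch* is confined to the island and cannot take scope over *one mathematician*.

No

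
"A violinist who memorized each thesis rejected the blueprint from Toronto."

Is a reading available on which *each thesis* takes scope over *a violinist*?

No

*each thesis* occurs within the relative clause *who memorized each thesis*.
Relative clauses are scope islands: a quantifier cannot QR out of a relative clause to take scope in the matrix clause.
*each thesis* > *a violinist* would require crossing that boundary, which is illicit.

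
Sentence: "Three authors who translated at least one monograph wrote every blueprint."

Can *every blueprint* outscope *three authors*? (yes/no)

The RC *who translated at least one monograph* is an island, but *every blueprint* is not inside it — it is the matrix object, a clausemate of *three authors*.
Ordinary QR to a clause-peripheral position gives the wide-scope LF for the lower DP.

Yes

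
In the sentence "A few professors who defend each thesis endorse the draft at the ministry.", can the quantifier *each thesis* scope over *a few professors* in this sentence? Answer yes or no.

*each thesis* is embedded in the relative clause *who defend each thesis*.
The relative clause forms an island for QR, so the quantifier is confined to the head noun's restrictor.
So *each thesis* cannot raise high enough to outscope *a few professors*; only the surface ordering *a few professors* > *each thesis* is available.

No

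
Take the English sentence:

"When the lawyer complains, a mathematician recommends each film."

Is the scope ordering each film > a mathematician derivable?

Yes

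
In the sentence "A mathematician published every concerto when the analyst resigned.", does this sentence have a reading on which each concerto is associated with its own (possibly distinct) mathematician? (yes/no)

Yes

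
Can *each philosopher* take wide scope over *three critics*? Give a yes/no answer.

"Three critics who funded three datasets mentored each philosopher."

Yes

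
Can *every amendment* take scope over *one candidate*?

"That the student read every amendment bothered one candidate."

*every amendment* sits inside the sentential subject *that the student read every amendment*.
The subject-island constraint blocks QR out of a clausal subject.
The ordering *every amendment* > *one candidate* is therefore underivable.

No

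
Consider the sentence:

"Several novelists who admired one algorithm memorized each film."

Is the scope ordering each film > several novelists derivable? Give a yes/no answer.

The RC *who admired one algorithm* is an island, but *each film* is not inside it — it is the matrix object, a clausemate of *several novelists*.
With no island boundary between them, the object can take inverse scope over the subject via ordinary QR within the clause.
Both orderings are possible: *several novelists* > *each film* and *each film* > *several novelists*.

Yes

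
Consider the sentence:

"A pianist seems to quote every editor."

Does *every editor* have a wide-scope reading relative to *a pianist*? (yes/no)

Infinitival complements of raising predicates do not block QR; *every editor* and *a pianist* are effectively clausemates.
No island intervenes, so both surface and inverse scope are derivable.

Yes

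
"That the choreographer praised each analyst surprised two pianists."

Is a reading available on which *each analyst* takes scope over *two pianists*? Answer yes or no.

No

The DP *each analyst* is contained in the sentential subject *that the choreographer praised each analyst*.
The subject-island constraint blocks QR out of a clausal subject.
So *each analyst* cannot raise to a position above *two pianists*.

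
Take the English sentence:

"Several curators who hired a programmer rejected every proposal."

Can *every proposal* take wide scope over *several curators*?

*every proposal* is a matrix argument; only *several curators* is modified by the relative clause *who hired a programmer*, so the RC island is irrelevant to the target quantifier.
No island intervenes, so both surface and inverse scope are derivable.
Both orderings are possible: *several curators* > *every proposal* and *every proposal* > *several curators*.

Yes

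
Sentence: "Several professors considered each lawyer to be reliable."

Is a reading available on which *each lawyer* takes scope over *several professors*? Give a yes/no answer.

This is an ECM construction: *each lawyer* is the infinitival subject, Case-marked by the matrix verb, and the infinitive is transparent for QR.
Ordinary QR to a clause-peripheral position gives the wide-scope LF for the lower DP.

Yes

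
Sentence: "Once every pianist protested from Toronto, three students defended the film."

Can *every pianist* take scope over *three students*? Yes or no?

No

The DP *every pianist* is contained in the adjunct clause *once every pianist protested from Toronto*.
The adjunct-island constraint bars QR out of an adverbial clause.
So *every pianist* cannot raise to a position above *three students*.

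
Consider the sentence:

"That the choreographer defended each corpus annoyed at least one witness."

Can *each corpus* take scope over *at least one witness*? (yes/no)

No

Structurally, *each corpus* is inside the sentential subject *that the choreographer defended each corpus*.
Clausal subjects are scope islands; QR from inside the subject into the matrix is barred.
So *each corpus* cannot raise to a position above *at least one witness*.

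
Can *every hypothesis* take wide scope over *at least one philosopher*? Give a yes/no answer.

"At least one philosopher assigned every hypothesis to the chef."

Yes

*every hypothesis* and *at least one philosopher* are in the same minimal clause.
No island intervenes, so both surface and inverse scope are derivable.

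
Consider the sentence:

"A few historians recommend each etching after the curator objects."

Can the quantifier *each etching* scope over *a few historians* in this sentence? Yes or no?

The adjunct clause does not contain *each etching*, which is the matrix object.
QR within a single clause is free, so the lower quantifier may take scope over the higher one.
Both orderings are possible: *a few historians* > *each etching* and *each etching* > *a few historians*.

Yes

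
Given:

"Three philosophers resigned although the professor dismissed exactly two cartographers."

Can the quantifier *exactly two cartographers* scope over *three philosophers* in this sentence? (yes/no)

No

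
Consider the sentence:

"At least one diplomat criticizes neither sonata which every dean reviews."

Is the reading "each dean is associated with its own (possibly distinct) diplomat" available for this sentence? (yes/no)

No

That reading corresponds to *every dean* > *at least one diplomat*.
The DP *every dean* is contained in the relative clause *which every dean reviews* modifying *neither sonata*.
Quantifiers inside a relative clause are trapped there; the RC boundary blocks QR.
The inverse ordering *every dean* > *at least one diplomat* is therefore underivable.
(Only the surface reading survives: one fixed diplomat with respect to all the relevant deans.)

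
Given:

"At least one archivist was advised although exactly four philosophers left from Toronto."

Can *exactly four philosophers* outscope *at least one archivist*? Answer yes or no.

No

*exactly four philosophers* is embedded in the adjunct clause *although exactly four philosophers left from Toronto*.
Since the clause is an adjunct (not a complement), the Adjunct Condition blocks QR across its edge.
*exactly four philosophers* is confined to the island and cannot take scope over *at least one archivist*.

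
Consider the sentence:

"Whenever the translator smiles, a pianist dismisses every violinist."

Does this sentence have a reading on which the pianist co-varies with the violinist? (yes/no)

Yes

The described interpretation is the *every violinist* > *a pianist* scoping.
Although there is an adjunct clause, *every violinist* is in the main clause, not inside the adjunct.
Ordinary QR to a clause-peripheral position gives the wide-scope LF for the lower DP.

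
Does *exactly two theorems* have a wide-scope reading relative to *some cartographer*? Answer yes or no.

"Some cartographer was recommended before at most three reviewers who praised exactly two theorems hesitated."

No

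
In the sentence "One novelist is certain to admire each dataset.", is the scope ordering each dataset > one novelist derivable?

Yes

*each dataset* is the object of the infinitival complement of a raising predicate; raising infinitives are transparent for QR, so the two DPs are in effect clausemates.
Since no island is crossed, the inverse ordering is licensed alongside surface scope.
The sentence is scopally ambiguous between *one novelist* > *each dataset* and *each dataset* > *one novelist*.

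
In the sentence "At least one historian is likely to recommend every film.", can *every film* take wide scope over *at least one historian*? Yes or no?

The matrix predicate is a raising verb, whose infinitival complement is not a scope island — *every film* can QR into the matrix clause.
Nothing blocks QR of the lower DP to a position above the higher one, so inverse scope is available.

Yes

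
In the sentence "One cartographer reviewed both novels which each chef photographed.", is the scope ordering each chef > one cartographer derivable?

The target quantifier *each chef* is part of the relative clause *which each chef photographed* modifying *both novels*.
Relative clauses are scope islands: a quantifier cannot QR out of a relative clause to take scope in the matrix clause.
*each chef* > *one cartographer* would require crossing that boundary, which is illicit.

No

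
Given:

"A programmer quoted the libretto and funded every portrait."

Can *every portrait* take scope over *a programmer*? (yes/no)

No

*every portrait* is embedded in one conjunct of the coordinate structure (*funded every portrait*).
QR out of a conjunct would have to apply non-ATB, which the CSC forbids.
*every portrait* > *a programmer* would require crossing that boundary, which is illicit.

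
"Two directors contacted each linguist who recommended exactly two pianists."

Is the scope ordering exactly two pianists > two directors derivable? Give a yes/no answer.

*exactly two pianists* is embedded in the relative clause *who recommended exactly two pianists* modifying *each linguist*.
The relative clause forms an island for QR, so the quantifier is confined to the head noun's restrictor.
There is no licit LF on which *exactly two pianists* c-commands *two directors*.

No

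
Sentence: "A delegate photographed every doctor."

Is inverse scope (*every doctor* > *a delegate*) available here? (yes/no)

*every doctor* and *a delegate* are in the same minimal clause.
With no island boundary between them, the object can take inverse scope over the subject via ordinary QR within the clause.

Yes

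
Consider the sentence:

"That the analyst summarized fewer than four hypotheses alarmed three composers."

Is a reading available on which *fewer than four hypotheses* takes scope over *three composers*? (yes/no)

No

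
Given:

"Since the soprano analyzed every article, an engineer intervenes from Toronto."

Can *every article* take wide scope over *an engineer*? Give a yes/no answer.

*every article* is embedded in the adjunct clause *since the soprano analyzed every article*.
Adjuncts are opaque for quantifier raising; a quantifier in an adjunct stays inside it.
*every article* > *an engineer* would require crossing that boundary, which is illicit.

No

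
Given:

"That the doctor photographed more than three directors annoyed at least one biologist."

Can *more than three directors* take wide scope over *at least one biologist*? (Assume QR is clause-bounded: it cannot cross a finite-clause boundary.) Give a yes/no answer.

No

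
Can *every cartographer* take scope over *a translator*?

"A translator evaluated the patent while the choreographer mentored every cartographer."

No

The target quantifier *every cartographer* is part of the adjunct clause *while the choreographer mentored every cartographer*.
The adjunct-island constraint bars QR out of an adverbial clause.
*every cartographer* is confined to the island and cannot take scope over *a translator*.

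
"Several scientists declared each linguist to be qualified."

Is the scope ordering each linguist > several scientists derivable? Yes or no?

The ECM infinitive is scope-transparent — *each linguist* is free to raise above *several scientists*.
Clause-internal QR can adjoin the lower DP above the subject, yielding the inverse reading.
The sentence is scopally ambiguous between *several scientists* > *each linguist* and *each linguist* > *several scientists*.

Yes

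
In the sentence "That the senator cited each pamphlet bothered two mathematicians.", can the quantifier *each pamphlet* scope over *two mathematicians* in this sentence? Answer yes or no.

No

*each pamphlet* occurs within the sentential subject *that the senator cited each pamphlet*.
The Sentential Subject Constraint rules out raising the quantifier out of the that-clause subject.
So *each pamphlet* cannot raise to a position above *two mathematicians*.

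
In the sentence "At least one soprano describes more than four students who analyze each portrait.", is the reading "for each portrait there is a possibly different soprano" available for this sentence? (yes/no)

This is the *each portrait* > *at least one soprano* reading.
*each portrait* sits inside the relative clause *who analyze each portrait* modifying *more than four students*.
Quantifiers inside a relative clause are trapped there; the RC boundary blocks QR.
*each portrait* > *at least one soprano* would require crossing that boundary, which is illicit.

No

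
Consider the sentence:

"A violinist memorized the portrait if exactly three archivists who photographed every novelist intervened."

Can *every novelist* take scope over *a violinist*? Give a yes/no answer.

No

*every novelist* is embedded in the relative clause *who photographed every novelist*, which is itself inside the adjunct *if exactly three archivists who photographed every novelist intervened*.
Even if one barrier were somehow void, the other would still block QR.
So *every novelist* cannot raise to a position above *a violinist*.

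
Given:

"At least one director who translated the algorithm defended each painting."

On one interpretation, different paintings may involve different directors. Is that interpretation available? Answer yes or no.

Yes

That reading corresponds to *each painting* > *at least one director*.
*each painting* sits in the matrix clause, not in the relative clause on *at least one director*.
Since no island is crossed, the inverse ordering is licensed alongside surface scope.
The sentence is scopally ambiguous between *at least one director* > *each painting* and *each painting* > *at least one director*.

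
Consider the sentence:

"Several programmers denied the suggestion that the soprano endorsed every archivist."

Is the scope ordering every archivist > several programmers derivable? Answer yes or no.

The target quantifier *every archivist* is part of the complex NP *the suggestion that the soprano endorsed every archivist*.
A that-clause complement to a noun is an island; QR cannot cross the NP boundary.
*every archivist* > *several programmers* would require crossing that boundary, which is illicit.

No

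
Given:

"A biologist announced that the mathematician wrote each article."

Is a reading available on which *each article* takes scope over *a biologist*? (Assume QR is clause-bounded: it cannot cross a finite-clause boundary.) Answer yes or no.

The target quantifier *each article* is part of the finite complement clause *that the mathematician wrote each article*.
Under clause-bounded QR, a quantifier in an embedded finite clause cannot raise into the matrix clause.
The inverse ordering *each article* > *a biologist* is therefore underivable.

No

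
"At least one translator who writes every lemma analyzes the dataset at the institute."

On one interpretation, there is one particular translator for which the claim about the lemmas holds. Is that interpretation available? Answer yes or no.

The described interpretation is the *at least one translator* > *every lemma* scoping.
That is the surface-scope ordering, which is always one of the available readings — island constraints only ever restrict inverse scope.

Yes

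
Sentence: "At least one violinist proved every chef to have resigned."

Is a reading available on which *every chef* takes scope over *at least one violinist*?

The ECM infinitive is scope-transparent — *every chef* is free to raise above *at least one violinist*.
Nothing blocks QR of the lower DP to a position above the higher one, so inverse scope is available.
The sentence is scopally ambiguous between *at least one violinist* > *every chef* and *every chef* > *at least one violinist*.

Yes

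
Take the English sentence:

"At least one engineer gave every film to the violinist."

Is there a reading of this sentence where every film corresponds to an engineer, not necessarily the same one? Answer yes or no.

This is the *every film* > *at least one engineer* reading.
Both DPs are arguments of the same predicate; there is no clause or island boundary between them.
No island intervenes, so both surface and inverse scope are derivable.
Both orderings are possible: *at least one engineer* > *every film* and *every film* > *at least one engineer*.

Yes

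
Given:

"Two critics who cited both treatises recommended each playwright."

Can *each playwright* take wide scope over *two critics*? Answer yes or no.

Yes

The RC *who cited both treatises* is an island, but *each playwright* is not inside it — it is the matrix object, a clausemate of *two critics*.
Nothing blocks QR of the lower DP to a position above the higher one, so inverse scope is available.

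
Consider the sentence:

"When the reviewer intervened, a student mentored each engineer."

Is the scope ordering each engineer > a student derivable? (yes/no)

Yes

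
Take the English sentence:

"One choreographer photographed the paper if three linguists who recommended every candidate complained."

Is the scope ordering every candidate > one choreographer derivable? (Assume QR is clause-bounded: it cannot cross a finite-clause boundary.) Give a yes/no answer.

No

*every candidate* sits inside the relative clause *who recommended every candidate*, which is itself inside the adjunct *if three linguists who recommended every candidate complained*.
Both the relative clause and the enclosing adjunct are scope islands; QR cannot cross either.
Hence only narrow scope for *every candidate* (under *one choreographer*) survives.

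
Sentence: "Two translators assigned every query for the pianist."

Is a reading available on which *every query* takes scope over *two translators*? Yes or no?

Yes

*every query* and *two translators* are in the same minimal clause.
Ordinary QR to a clause-peripheral position gives the wide-scope LF for the lower DP.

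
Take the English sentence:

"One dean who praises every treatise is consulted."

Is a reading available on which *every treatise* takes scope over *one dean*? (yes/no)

No

The target quantifier *every treatise* is part of the relative clause *who praises every treatise*.
Relative clauses block scope extraction: QR cannot target a position outside the modified NP.
Hence only narrow scope for *every treatise* (under *one dean*) survives.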